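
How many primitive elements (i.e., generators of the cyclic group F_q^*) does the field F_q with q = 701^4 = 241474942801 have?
There are φ(241474942800) = 47138734080 primitive elements

F_q^* is cyclic of order q - 1 = 241474942800. A cyclic group of order m has exactly φ(m) generators. Here m = 241474942800 = 2^4 · 3^3 · 5^2 · 7 · 13 · 17 · 97 · 149, so the number of primitive elements is φ(241474942800) = 47138734080.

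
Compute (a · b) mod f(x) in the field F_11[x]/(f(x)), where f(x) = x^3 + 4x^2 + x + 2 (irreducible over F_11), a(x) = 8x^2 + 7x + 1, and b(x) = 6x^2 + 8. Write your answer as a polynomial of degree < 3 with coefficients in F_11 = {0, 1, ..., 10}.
a · b ≡ 6x^2 (mod f(x))

Multiply in F_11[x]: a(x)·b(x) = (8x^2 + 7x + 1)·(6x^2 + 8) = 4x^4 + 9x^3 + 4x^2 + x + 8. This has degree ≥ 3, so divide by f(x) over F_11: 4x^4 + 9x^3 + 4x^2 + x + 8 = (4x + 4)·(x^3 + 4x^2 + x + 2) + (6x^2). Hence a·b ≡ 6x^2 (mod f). (F_11[x]/(f) is a field with 11^3 = 1331 elements since f is irreducible of degree 3.)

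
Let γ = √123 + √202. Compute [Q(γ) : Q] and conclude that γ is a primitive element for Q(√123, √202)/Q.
[Q(γ) : Q] = 4 (equivalently, Q(γ) = Q(√123, √202))

Obviously Q(γ) ⊆ Q(√123, √202), and [Q(√123, √202):Q] = 4 (since 123, 202 are distinct squarefree integers > 1 with 24846 not a perfect square). To show equality we compute the minimal polynomial of γ. From γ = √123 + √202: γ^2 = 123 + 2√(24846) + 202 = 325 + 2√(24846), so γ^2 - 325 = 2√(24846); squaring, (γ^2 - 325)^2 = 4·24846, i.e. γ^4 - 650γ^2 + 105625 - 99384 = 0, i.e. γ^4 - 650γ^2 + 6241 = 0. So γ is a root of x^4 - 650x^2 + 6241. This polynomial is irreducible over Q: it has no rational root (each ±√123 ± √202 is irrational), and any factorization into two quadratics over Q would force √(24846) ∈ Q (pairing opposite roots) or √123, √202 ∈ Q (other pairings), all impossible. Hence [Q(γ):Q] = 4 = [Q(√123, √202):Q], so Q(γ) = Q(√123, √202).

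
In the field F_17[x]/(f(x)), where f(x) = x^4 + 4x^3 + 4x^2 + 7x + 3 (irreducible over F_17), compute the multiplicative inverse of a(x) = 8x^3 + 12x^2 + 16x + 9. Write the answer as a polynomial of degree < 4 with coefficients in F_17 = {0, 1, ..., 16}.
a(x)^(-1) ≡ 11x^3 + 12x^2 + 5x (mod f(x))

Since f is irreducible over F_17, F_17[x]/(f) is a field and a(x) ≠ 0 has an inverse. Apply the extended Euclidean algorithm to f(x) and a(x) in F_17[x]: f(x) = (15x + 12)·a(x) + (11x^2 + 3x + 14);  a(x) = (10x + 3)·(11x^2 + 3x + 14) + (3x + 1);  (11x^2 + 3x + 14) = (15x + 13)·(3x + 1) + (1). The last nonzero remainder is the constant 1 = gcd(f, a) in F_17. Back-substituting through the division chain expresses 1 = s(x)·a(x) + t(x)·f(x) with s(x) ≡ 11x^3 + 12x^2 + 5x (mod f), so a(x)^(-1) ≡ s(x) = 11x^3 + 12x^2 + 5x (mod f). Check: (8x^3 + 12x^2 + 16x + 9)·(11x^3 + 12x^2 + 5x) = 3x^6 + 7x^5 + 3x^4 + 11x^3 + x^2 + 11x ≡ 1 (mod x^4 + 4x^3 + 4x^2 + 7x + 3).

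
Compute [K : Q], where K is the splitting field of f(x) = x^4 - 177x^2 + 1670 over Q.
[K : Q] = 4

Solving the quadratic in x^2: x^2 = (177 ± √(177^2 - 4·1670))/2 = (177 ± √24649)/2 = (177 ± 157)/2, giving x^2 = 10 or x^2 = 167. So f(x) = (x^2 - 10)(x^2 - 167) and the roots of f are ±√10, ±√167. Hence the splitting field is K = Q(√10, √167). Since 10 and 167 are distinct squarefree integers > 1, their product 1670 is not a perfect square, so √167 ∉ Q(√10). By the tower law [K:Q] = [Q(√10,√167):Q(√10)] · [Q(√10):Q] = 2 · 2 = 4.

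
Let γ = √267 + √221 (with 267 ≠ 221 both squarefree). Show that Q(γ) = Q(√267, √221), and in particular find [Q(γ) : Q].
[Q(γ) : Q] = 4 (equivalently, Q(γ) = Q(√267, √221))

Obviously Q(γ) ⊆ Q(√267, √221), and [Q(√267, √221):Q] = 4 (since 267, 221 are distinct squarefree integers > 1 with 59007 not a perfect square). To show equality we compute the minimal polynomial of γ. From γ = √267 + √221: γ^2 = 267 + 2√(59007) + 221 = 488 + 2√(59007), so γ^2 - 488 = 2√(59007); squaring, (γ^2 - 488)^2 = 4·59007, i.e. γ^4 - 976γ^2 + 238144 - 236028 = 0, i.e. γ^4 - 976γ^2 + 2116 = 0. So γ is a root of x^4 - 976x^2 + 2116. This polynomial is irreducible over Q: it has no rational root (each ±√267 ± √221 is irrational), and any factorization into two quadratics over Q would force √(59007) ∈ Q (pairing opposite roots) or √267, √221 ∈ Q (other pairings), all impossible. Hence [Q(γ):Q] = 4 = [Q(√267, √221):Q], so Q(γ) = Q(√267, √221).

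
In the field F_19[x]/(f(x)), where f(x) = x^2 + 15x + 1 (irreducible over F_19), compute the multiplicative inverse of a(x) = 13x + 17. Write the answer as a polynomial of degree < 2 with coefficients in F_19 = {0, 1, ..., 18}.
a(x)^(-1) ≡ 10x + 1 (mod f(x))

Since f is irreducible over F_19, F_19[x]/(f) is a field and a(x) ≠ 0 has an inverse. Apply the extended Euclidean algorithm to f(x) and a(x) in F_19[x]: f(x) = (3x + 6)·a(x) + (13). The last nonzero remainder is the constant 13 = gcd(f, a) in F_19. Back-substituting through the division chain expresses 13 = s(x)·a(x) + t(x)·f(x) with s(x) ≡ 16x + 13 (mod f), so (16x + 13)·a(x) ≡ 13 (mod f). Multiplying by 13^(-1) ≡ 3 in F_19 gives a(x)^(-1) ≡ 3·(16x + 13) ≡ 10x + 1 (mod f). Check: (13x + 17)·(10x + 1) = 16x^2 + 12x + 17 ≡ 1 (mod x^2 + 15x + 1).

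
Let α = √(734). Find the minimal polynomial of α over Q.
m_α(x) = x^2 - 734

α satisfies α^2 - 734 = 0, so x^2 - 734 annihilates α. Since d = 734 is squarefree and ≠ 1, it is not a perfect square in Q, so x^2 - 734 has no rational root and is therefore irreducible over Q (a degree-2 polynomial over a field is irreducible iff it has no root). Hence m_α(x) = x^2 - 734.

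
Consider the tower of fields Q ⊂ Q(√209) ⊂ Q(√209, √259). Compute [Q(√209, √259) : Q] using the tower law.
[Q(√209, √259) : Q] = 4

[Q(√209):Q] = 2 (min poly x^2 - 209, irreducible since 209 is squarefree > 1). For the top step, suppose √259 ∈ Q(√209), say √259 = c + d√209 with c, d ∈ Q. Squaring: 259 = c^2 + 209d^2 + 2cd√209. Since √209 ∉ Q this forces 2cd = 0. If d = 0 then √259 = c ∈ Q, contradicting 259 squarefree > 1. If c = 0 then 259 = 209d^2, so 209·259 = (209d)^2 is a perfect square in Q — but 209·259 = 54131 is not a perfect square (since 209 and 259 are distinct squarefree integers). Contradiction. Hence √259 ∉ Q(√209), so x^2 - 259 stays irreducible over Q(√209) and [Q(√209, √259) : Q(√209)] = 2. By the tower law, [Q(√209, √259) : Q] = 2 · 2 = 4.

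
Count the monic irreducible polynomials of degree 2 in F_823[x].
There are 338253 monic irreducible polynomials of degree 2 over F_823

Each element of F_{823^2} that lies in no proper subfield is a root of exactly one monic irreducible of degree 2 over F_823, and each such polynomial has 2 distinct roots in F_{823^2}. By Möbius inversion the count is N_823(2) = (1/2) Σ_{d|2} μ(2/d) · 823^d = (1/2)(μ(2)·823^1 + μ(1)·823^2) = 676506/2 = 338253.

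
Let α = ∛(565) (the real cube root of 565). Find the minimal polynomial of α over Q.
m_α(x) = x^3 - 565

α satisfies α^3 = 565, so x^3 - 565 annihilates α. By the rational root test, a rational root p/q (in lowest terms) of x^3 - 565 would satisfy p^3 = 565 q^3, forcing q = 1 and p^3 = 565; but 565 is not a perfect cube, contradiction. A monic cubic over Q with no rational root is irreducible (any nontrivial factorization would include a linear factor). Hence x^3 - 565 is the minimal polynomial of α, and in particular [Q(α):Q] = 3.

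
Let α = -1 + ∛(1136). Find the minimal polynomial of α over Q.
m_α(x) = x^3 + 3x^2 + 3x - 1135

Set β = α + 1 = ∛(1136), so β^3 = 1136. Then (α + 1)^3 - 1136 = 0, i.e. α is a root of g(x) = (x + 1)^3 - 1136 = x^3 + 3x^2 + 3x - 1135. Since g(x) = h(x + 1) where h(x) = x^3 - 1136, and h is irreducible over Q (because 1136 is not a perfect cube, so h has no rational root, and a monic cubic with no rational root is irreducible), g is also irreducible (irreducibility is preserved under the substitution x → x + 1). Hence m_α(x) = x^3 + 3x^2 + 3x - 1135.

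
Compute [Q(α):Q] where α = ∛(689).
[Q(α):Q] = 3

The minimal polynomial of α is x^3 - 689, irreducible over Q since 689 is not a perfect cube (so x^3 - 689 has no rational root). Hence [Q(α):Q] = deg(m_α) = 3.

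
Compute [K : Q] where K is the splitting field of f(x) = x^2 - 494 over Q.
[K : Q] = 2

f(x) = x^2 - 494 factors as (x - √494)(x + √494). The splitting field is K = Q(√494). Since 494 is squarefree and > 1, it is not a perfect square, so x^2 - 494 is irreducible over Q and [Q(√494) : Q] = 2. Hence [K : Q] = 2.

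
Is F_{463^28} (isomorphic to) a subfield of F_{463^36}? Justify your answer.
No: F_{463^28} is not a subfield of F_{463^36}

F_{p^m} embeds in F_{p^n} iff m | n. Here 28 ∤ 36 (since 36 = 1·28 + 8 with remainder 8 ≠ 0), so F_{463^28} is not a subfield of F_{463^36}. Equivalently: if it were, the tower law would give 28 = [F_{463^28}:F_463] dividing [F_{463^36}:F_463] = 36, contradiction.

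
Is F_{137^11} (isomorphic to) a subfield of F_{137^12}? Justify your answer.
No: F_{137^11} is not a subfield of F_{137^12}

F_{p^m} embeds in F_{p^n} iff m | n. Here 11 ∤ 12 (since 12 = 1·11 + 1 with remainder 1 ≠ 0), so F_{137^11} is not a subfield of F_{137^12}. Equivalently: if it were, the tower law would give 11 = [F_{137^11}:F_137] dividing [F_{137^12}:F_137] = 12, contradiction.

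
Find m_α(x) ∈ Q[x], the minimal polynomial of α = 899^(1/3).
m_α(x) = x^3 - 899

α satisfies α^3 = 899, so x^3 - 899 annihilates α. By the rational root test, a rational root p/q (in lowest terms) of x^3 - 899 would satisfy p^3 = 899 q^3, forcing q = 1 and p^3 = 899; but 899 is not a perfect cube, contradiction. A monic cubic over Q with no rational root is irreducible (any nontrivial factorization would include a linear factor). Hence x^3 - 899 is the minimal polynomial of α, and in particular [Q(α):Q] = 3.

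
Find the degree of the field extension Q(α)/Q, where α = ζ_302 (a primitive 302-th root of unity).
[Q(α):Q] = 150

The minimal polynomial of ζ_302 over Q is the 302-th cyclotomic polynomial Φ_302(x), which is irreducible over Q and has degree φ(302) = 150. Hence [Q(α):Q] = φ(302) = 150.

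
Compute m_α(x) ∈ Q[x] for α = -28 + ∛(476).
m_α(x) = x^3 + 84x^2 + 2352x + 21476

Set β = α + 28 = ∛(476), so β^3 = 476. Then (α + 28)^3 - 476 = 0, i.e. α is a root of g(x) = (x + 28)^3 - 476 = x^3 + 84x^2 + 2352x + 21476. Since g(x) = h(x + 28) where h(x) = x^3 - 476, and h is irreducible over Q (because 476 is not a perfect cube, so h has no rational root, and a monic cubic with no rational root is irreducible), g is also irreducible (irreducibility is preserved under the substitution x → x + 28). Hence m_α(x) = x^3 + 84x^2 + 2352x + 21476.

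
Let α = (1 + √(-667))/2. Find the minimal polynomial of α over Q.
m_α(x) = x^2 - x + 167

From 2α - 1 = √(-667), squaring gives (2α - 1)^2 = -667, i.e. 4α^2 - 4α + 1 = -667, so α^2 - α + (1 + 667)/4 = 0. Since -667 ≡ 1 (mod 4), (1 + 667)/4 = 167 ∈ Z. The polynomial x^2 - x + 167 has discriminant 1 - 4·(167) = -667, which is not a perfect square in Q (d = -667 is squarefree and ≠ 1), so x^2 - x + 167 is irreducible over Q. It is the minimal polynomial of α.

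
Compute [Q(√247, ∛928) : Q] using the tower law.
[Q(√247, ∛928) : Q] = 6

Let L = Q(√247, ∛928). Since Q(√247) ⊂ L and [Q(√247):Q] = 2, the tower law gives 2 | [L:Q]. Likewise Q(∛928) ⊂ L with [Q(∛928):Q] = 3 (because 928 is not a perfect cube), so 3 | [L:Q]. As gcd(2,3) = 1, [L:Q] is divisible by 6. Conversely L is generated over Q by √247 and ∛928, so [L:Q] ≤ 2·3 = 6. Therefore [Q(√247, ∛928) : Q] = 6.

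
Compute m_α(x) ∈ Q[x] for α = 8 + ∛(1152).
m_α(x) = x^3 - 24x^2 + 192x - 1664

Set β = α - 8 = ∛(1152), so β^3 = 1152. Then (α - 8)^3 - 1152 = 0, i.e. α is a root of g(x) = (x - 8)^3 - 1152 = x^3 - 24x^2 + 192x - 1664. Since g(x) = h(x - 8) where h(x) = x^3 - 1152, and h is irreducible over Q (because 1152 is not a perfect cube, so h has no rational root, and a monic cubic with no rational root is irreducible), g is also irreducible (irreducibility is preserved under the substitution x → x - 8). Hence m_α(x) = x^3 - 24x^2 + 192x - 1664.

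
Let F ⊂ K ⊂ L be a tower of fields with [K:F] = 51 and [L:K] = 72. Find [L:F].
[L:F] = 3672

The tower law says that for any tower of field extensions F ⊂ K ⊂ L with finite degrees, [L:F] = [L:K] · [K:F]. Here this gives [L:F] = 72 · 51 = 3672.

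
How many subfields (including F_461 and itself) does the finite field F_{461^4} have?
F_{461^4} has 3 subfields

The subfields of F_{p^n} are exactly the fields F_{p^d} for d | n (each is the fixed field of the unique index-d subgroup of Gal(F_{p^n}/F_p) ≅ Z/nZ). The divisors of n = 4 are {1, 2, 4}, giving 3 subfields: F_{461^1}, F_{461^2}, F_{461^4}.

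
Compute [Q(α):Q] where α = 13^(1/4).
[Q(α):Q] = 4

α is a root of x^4 - 13. By Eisenstein's criterion at the prime p = 13 (which divides the constant term 13 but p^2 = 169 does not, since 13 is squarefree), x^4 - 13 is irreducible over Q. Hence [Q(α):Q] = 4.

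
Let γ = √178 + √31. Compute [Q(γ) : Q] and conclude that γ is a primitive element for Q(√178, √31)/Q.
[Q(γ) : Q] = 4 (equivalently, Q(γ) = Q(√178, √31))

Obviously Q(γ) ⊆ Q(√178, √31), and [Q(√178, √31):Q] = 4 (since 178, 31 are distinct squarefree integers > 1 with 5518 not a perfect square). To show equality we compute the minimal polynomial of γ. From γ = √178 + √31: γ^2 = 178 + 2√(5518) + 31 = 209 + 2√(5518), so γ^2 - 209 = 2√(5518); squaring, (γ^2 - 209)^2 = 4·5518, i.e. γ^4 - 418γ^2 + 43681 - 22072 = 0, i.e. γ^4 - 418γ^2 + 21609 = 0. So γ is a root of x^4 - 418x^2 + 21609. This polynomial is irreducible over Q: it has no rational root (each ±√178 ± √31 is irrational), and any factorization into two quadratics over Q would force √(5518) ∈ Q (pairing opposite roots) or √178, √31 ∈ Q (other pairings), all impossible. Hence [Q(γ):Q] = 4 = [Q(√178, √31):Q], so Q(γ) = Q(√178, √31).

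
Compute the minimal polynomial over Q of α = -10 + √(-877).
m_α(x) = x^2 + 20x + 977

From α + 10 = √(-877), squaring gives (α + 10)^2 = -877, i.e. α^2 + 20α + 100 = -877, so α^2 + 20α + 977 = 0. The discriminant of x^2 + 20x + 977 is (20)^2 - 4·(977) = 400 - 3908 = -3508, and 4·(-877) is not a perfect square in Q since -877 is squarefree and ≠ 1. Hence x^2 + 20x + 977 is irreducible over Q and is the minimal polynomial of α.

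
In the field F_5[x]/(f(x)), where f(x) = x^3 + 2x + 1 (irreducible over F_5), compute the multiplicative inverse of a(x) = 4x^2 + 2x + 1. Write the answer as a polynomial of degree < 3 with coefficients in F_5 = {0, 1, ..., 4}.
a(x)^(-1) ≡ 4x^2 + 4x (mod f(x))

Since f is irreducible over F_5, F_5[x]/(f) is a field and a(x) ≠ 0 has an inverse. Apply the extended Euclidean algorithm to f(x) and a(x) in F_5[x]: f(x) = (4x + 3)·a(x) + (2x + 3);  a(x) = (2x + 3)·(2x + 3) + (2). The last nonzero remainder is the constant 2 = gcd(f, a) in F_5. Back-substituting through the division chain expresses 2 = s(x)·a(x) + t(x)·f(x) with s(x) ≡ 3x^2 + 3x (mod f), so (3x^2 + 3x)·a(x) ≡ 2 (mod f). Multiplying by 2^(-1) ≡ 3 in F_5 gives a(x)^(-1) ≡ 3·(3x^2 + 3x) ≡ 4x^2 + 4x (mod f). Check: (4x^2 + 2x + 1)·(4x^2 + 4x) = x^4 + 4x^3 + 2x^2 + 4x ≡ 1 (mod x^3 + 2x + 1).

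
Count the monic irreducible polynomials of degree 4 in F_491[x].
There are 14529951870 monic irreducible polynomials of degree 4 over F_491

Each element of F_{491^4} that lies in no proper subfield is a root of exactly one monic irreducible of degree 4 over F_491, and each such polynomial has 4 distinct roots in F_{491^4}. By Möbius inversion the count is N_491(4) = (1/4) Σ_{d|4} μ(4/d) · 491^d = (1/4)(μ(4)·491^1 + μ(2)·491^2 + μ(1)·491^4) = 58119807480/4 = 14529951870.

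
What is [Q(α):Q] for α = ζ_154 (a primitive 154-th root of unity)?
[Q(α):Q] = 60

The minimal polynomial of ζ_154 over Q is the 154-th cyclotomic polynomial Φ_154(x), which is irreducible over Q and has degree φ(154) = 60. Hence [Q(α):Q] = φ(154) = 60.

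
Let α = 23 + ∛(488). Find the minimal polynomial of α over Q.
m_α(x) = x^3 - 69x^2 + 1587x - 12655

Set β = α - 23 = ∛(488), so β^3 = 488. Then (α - 23)^3 - 488 = 0, i.e. α is a root of g(x) = (x - 23)^3 - 488 = x^3 - 69x^2 + 1587x - 12655. Since g(x) = h(x - 23) where h(x) = x^3 - 488, and h is irreducible over Q (because 488 is not a perfect cube, so h has no rational root, and a monic cubic with no rational root is irreducible), g is also irreducible (irreducibility is preserved under the substitution x → x - 23). Hence m_α(x) = x^3 - 69x^2 + 1587x - 12655.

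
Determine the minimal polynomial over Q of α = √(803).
m_α(x) = x^2 - 803

α satisfies α^2 - 803 = 0, so x^2 - 803 annihilates α. Since d = 803 is squarefree and ≠ 1, it is not a perfect square in Q, so x^2 - 803 has no rational root and is therefore irreducible over Q (a degree-2 polynomial over a field is irreducible iff it has no root). Hence m_α(x) = x^2 - 803.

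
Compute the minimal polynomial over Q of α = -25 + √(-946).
m_α(x) = x^2 + 50x + 1571

From α + 25 = √(-946), squaring gives (α + 25)^2 = -946, i.e. α^2 + 50α + 625 = -946, so α^2 + 50α + 1571 = 0. The discriminant of x^2 + 50x + 1571 is (50)^2 - 4·(1571) = 2500 - 6284 = -3784, and 4·(-946) is not a perfect square in Q since -946 is squarefree and ≠ 1. Hence x^2 + 50x + 1571 is irreducible over Q and is the minimal polynomial of α.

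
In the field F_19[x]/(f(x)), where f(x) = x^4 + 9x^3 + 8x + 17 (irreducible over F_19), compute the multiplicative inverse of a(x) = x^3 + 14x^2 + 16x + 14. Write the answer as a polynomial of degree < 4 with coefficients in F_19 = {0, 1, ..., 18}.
a(x)^(-1) ≡ 18x^3 + 8x^2 + 5x + 18 (mod f(x))

Since f is irreducible over F_19, F_19[x]/(f) is a field and a(x) ≠ 0 has an inverse. Apply the extended Euclidean algorithm to f(x) and a(x) in F_19[x]: f(x) = (x + 14)·a(x) + (16x^2 + 17x + 11);  a(x) = (6x + 4)·(16x^2 + 17x + 11) + (15x + 8);  (16x^2 + 17x + 11) = (15x + 2)·(15x + 8) + (14). The last nonzero remainder is the constant 14 = gcd(f, a) in F_19. Back-substituting through the division chain expresses 14 = s(x)·a(x) + t(x)·f(x) with s(x) ≡ 5x^3 + 17x^2 + 13x + 5 (mod f), so (5x^3 + 17x^2 + 13x + 5)·a(x) ≡ 14 (mod f). Multiplying by 14^(-1) ≡ 15 in F_19 gives a(x)^(-1) ≡ 15·(5x^3 + 17x^2 + 13x + 5) ≡ 18x^3 + 8x^2 + 5x + 18 (mod f). Check: (x^3 + 14x^2 + 16x + 14)·(18x^3 + 8x^2 + 5x + 18) = 18x^6 + 13x^5 + 6x^4 + 12x^3 + 7x^2 + 16x + 5 ≡ 1 (mod x^4 + 9x^3 + 8x + 17).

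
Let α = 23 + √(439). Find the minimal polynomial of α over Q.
m_α(x) = x^2 - 46x + 90

From α - 23 = √(439), squaring gives (α - 23)^2 = 439, i.e. α^2 - 46α + 529 = 439, so α^2 - 46α + 90 = 0. The discriminant of x^2 - 46x + 90 is (-46)^2 - 4·(90) = 2116 - 360 = 1756, and 4·(439) is not a perfect square in Q since 439 is squarefree and ≠ 1. Hence x^2 - 46x + 90 is irreducible over Q and is the minimal polynomial of α.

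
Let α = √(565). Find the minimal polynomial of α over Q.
m_α(x) = x^2 - 565

α satisfies α^2 - 565 = 0, so x^2 - 565 annihilates α. Since d = 565 is squarefree and ≠ 1, it is not a perfect square in Q, so x^2 - 565 has no rational root and is therefore irreducible over Q (a degree-2 polynomial over a field is irreducible iff it has no root). Hence m_α(x) = x^2 - 565.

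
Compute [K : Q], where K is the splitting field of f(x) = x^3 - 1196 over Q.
[K : Q] = 6

The roots of x^3 - 1196 are ∛1196, ω∛1196, ω^2∛1196 where ω = e^(2πi/3) is a primitive cube root of unity, so K = Q(∛1196, ω). Now [Q(∛1196):Q] = 3 (since 1196 is not a perfect cube, x^3 - 1196 is irreducible) and [Q(ω):Q] = 2. Both 2 and 3 divide [K:Q], and [K:Q] ≤ 3·2 = 6, so [K:Q] = 6. (Equivalently: Q(∛1196) ⊂ R but ω ∉ R, so [K : Q(∛1196)] = 2.)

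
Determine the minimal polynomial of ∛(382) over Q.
m_α(x) = x^3 - 382

α satisfies α^3 = 382, so x^3 - 382 annihilates α. By the rational root test, a rational root p/q (in lowest terms) of x^3 - 382 would satisfy p^3 = 382 q^3, forcing q = 1 and p^3 = 382; but 382 is not a perfect cube, contradiction. A monic cubic over Q with no rational root is irreducible (any nontrivial factorization would include a linear factor). Hence x^3 - 382 is the minimal polynomial of α, and in particular [Q(α):Q] = 3.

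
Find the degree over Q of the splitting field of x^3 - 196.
[K : Q] = 6

The roots of x^3 - 196 are ∛196, ω∛196, ω^2∛196 where ω = e^(2πi/3) is a primitive cube root of unity, so K = Q(∛196, ω). Now [Q(∛196):Q] = 3 (since 196 is not a perfect cube, x^3 - 196 is irreducible) and [Q(ω):Q] = 2. Both 2 and 3 divide [K:Q], and [K:Q] ≤ 3·2 = 6, so [K:Q] = 6. (Equivalently: Q(∛196) ⊂ R but ω ∉ R, so [K : Q(∛196)] = 2.)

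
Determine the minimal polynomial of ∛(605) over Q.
m_α(x) = x^3 - 605

α satisfies α^3 = 605, so x^3 - 605 annihilates α. By the rational root test, a rational root p/q (in lowest terms) of x^3 - 605 would satisfy p^3 = 605 q^3, forcing q = 1 and p^3 = 605; but 605 is not a perfect cube, contradiction. A monic cubic over Q with no rational root is irreducible (any nontrivial factorization would include a linear factor). Hence x^3 - 605 is the minimal polynomial of α, and in particular [Q(α):Q] = 3.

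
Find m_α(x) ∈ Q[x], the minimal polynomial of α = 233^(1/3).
m_α(x) = x^3 - 233

α satisfies α^3 = 233, so x^3 - 233 annihilates α. By the rational root test, a rational root p/q (in lowest terms) of x^3 - 233 would satisfy p^3 = 233 q^3, forcing q = 1 and p^3 = 233; but 233 is not a perfect cube, contradiction. A monic cubic over Q with no rational root is irreducible (any nontrivial factorization would include a linear factor). Hence x^3 - 233 is the minimal polynomial of α, and in particular [Q(α):Q] = 3.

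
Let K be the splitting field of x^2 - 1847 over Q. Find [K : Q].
[K : Q] = 2

f(x) = x^2 - 1847 factors as (x - √1847)(x + √1847). The splitting field is K = Q(√1847). Since 1847 is squarefree and > 1, it is not a perfect square, so x^2 - 1847 is irreducible over Q and [Q(√1847) : Q] = 2. Hence [K : Q] = 2.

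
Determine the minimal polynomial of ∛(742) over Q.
m_α(x) = x^3 - 742

α satisfies α^3 = 742, so x^3 - 742 annihilates α. By the rational root test, a rational root p/q (in lowest terms) of x^3 - 742 would satisfy p^3 = 742 q^3, forcing q = 1 and p^3 = 742; but 742 is not a perfect cube, contradiction. A monic cubic over Q with no rational root is irreducible (any nontrivial factorization would include a linear factor). Hence x^3 - 742 is the minimal polynomial of α, and in particular [Q(α):Q] = 3.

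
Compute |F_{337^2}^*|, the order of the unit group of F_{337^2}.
|F_{337^2}^*| = 113568

F_{337^2} has 337^2 = 113569 elements; its multiplicative group consists of all nonzero elements, so |F_{337^2}^*| = 113569 - 1 = 113568. (It is cyclic since any finite subgroup of the multiplicative group of a field is cyclic.)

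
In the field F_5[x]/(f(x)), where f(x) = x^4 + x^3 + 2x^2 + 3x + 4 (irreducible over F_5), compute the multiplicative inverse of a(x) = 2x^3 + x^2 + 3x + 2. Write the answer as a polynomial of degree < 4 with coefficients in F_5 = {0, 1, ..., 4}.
a(x)^(-1) ≡ 3x^2 + 3x + 4 (mod f(x))

Since f is irreducible over F_5, F_5[x]/(f) is a field and a(x) ≠ 0 has an inverse. Apply the extended Euclidean algorithm to f(x) and a(x) in F_5[x]: f(x) = (3x + 4)·a(x) + (4x^2 + 1);  a(x) = (3x + 4)·(4x^2 + 1) + (3). The last nonzero remainder is the constant 3 = gcd(f, a) in F_5. Back-substituting through the division chain expresses 3 = s(x)·a(x) + t(x)·f(x) with s(x) ≡ 4x^2 + 4x + 2 (mod f), so (4x^2 + 4x + 2)·a(x) ≡ 3 (mod f). Multiplying by 3^(-1) ≡ 2 in F_5 gives a(x)^(-1) ≡ 2·(4x^2 + 4x + 2) ≡ 3x^2 + 3x + 4 (mod f). Check: (2x^3 + x^2 + 3x + 2)·(3x^2 + 3x + 4) = x^5 + 4x^4 + 4x^2 + 3x + 3 ≡ 1 (mod x^4 + x^3 + 2x^2 + 3x + 4).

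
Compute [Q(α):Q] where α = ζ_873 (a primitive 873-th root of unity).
[Q(α):Q] = 576

The minimal polynomial of ζ_873 over Q is the 873-th cyclotomic polynomial Φ_873(x), which is irreducible over Q and has degree φ(873) = 576. Hence [Q(α):Q] = φ(873) = 576.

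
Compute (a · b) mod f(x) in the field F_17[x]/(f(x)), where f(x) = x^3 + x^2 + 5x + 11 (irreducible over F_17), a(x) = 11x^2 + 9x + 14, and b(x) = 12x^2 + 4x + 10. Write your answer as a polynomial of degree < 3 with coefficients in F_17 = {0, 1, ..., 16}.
a · b ≡ 8x^2 + 5x + 5 (mod f(x))

Multiply in F_17[x]: a(x)·b(x) = (11x^2 + 9x + 14)·(12x^2 + 4x + 10) = 13x^4 + 16x^3 + 8x^2 + 10x + 4. This has degree ≥ 3, so divide by f(x) over F_17: 13x^4 + 16x^3 + 8x^2 + 10x + 4 = (13x + 3)·(x^3 + x^2 + 5x + 11) + (8x^2 + 5x + 5). Hence a·b ≡ 8x^2 + 5x + 5 (mod f). (F_17[x]/(f) is a field with 17^3 = 4913 elements since f is irreducible of degree 3.)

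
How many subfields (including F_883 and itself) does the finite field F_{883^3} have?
F_{883^3} has 2 subfields

The subfields of F_{p^n} are exactly the fields F_{p^d} for d | n (each is the fixed field of the unique index-d subgroup of Gal(F_{p^n}/F_p) ≅ Z/nZ). The divisors of n = 3 are {1, 3}, giving 2 subfields: F_{883^1}, F_{883^3}.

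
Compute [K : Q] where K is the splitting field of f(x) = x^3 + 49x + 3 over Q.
[K : Q] = 6

By the rational root test, any rational root of the monic integer polynomial f(x) = x^3 + 49x + 3 must be an integer dividing the constant term 3, i.e. one of ±{1, 3}. Evaluating: f(1) = 53, f(-1) = -47, f(3) = 177, f(-3) = -171; none is 0, so f has no rational root and is therefore irreducible over Q (a cubic with no linear factor over a field is irreducible). For an irreducible cubic, the Galois group is A_3 or S_3 according as the discriminant disc(f) = -4a^3 - 27b^2 = -4·(49)^3 - 27·(3)^2 = -470839 is or is not a square in Q. Here disc(f) = -470839 is not a perfect square in Q, so the Galois group of f over Q is not contained in A_3 and must be all of S_3. The splitting field has degree |S_3| = 6 over Q, so [K : Q] = 6.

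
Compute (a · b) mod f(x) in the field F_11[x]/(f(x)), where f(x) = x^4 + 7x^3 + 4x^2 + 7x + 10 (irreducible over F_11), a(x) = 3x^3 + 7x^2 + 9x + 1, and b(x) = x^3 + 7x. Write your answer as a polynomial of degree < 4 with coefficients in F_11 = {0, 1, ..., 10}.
a · b ≡ 10x^3 + 8x^2 + 6x + 6 (mod f(x))

Multiply in F_11[x]: a(x)·b(x) = (3x^3 + 7x^2 + 9x + 1)·(x^3 + 7x) = 3x^6 + 7x^5 + 8x^4 + 6x^3 + 8x^2 + 7x. This has degree ≥ 4, so divide by f(x) over F_11: 3x^6 + 7x^5 + 8x^4 + 6x^3 + 8x^2 + 7x = (3x^2 + 8x + 6)·(x^4 + 7x^3 + 4x^2 + 7x + 10) + (10x^3 + 8x^2 + 6x + 6). Hence a·b ≡ 10x^3 + 8x^2 + 6x + 6 (mod f). (F_11[x]/(f) is a field with 11^4 = 14641 elements since f is irreducible of degree 4.)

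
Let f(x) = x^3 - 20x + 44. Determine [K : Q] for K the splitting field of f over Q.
[K : Q] = 6

By the rational root test, any rational root of the monic integer polynomial f(x) = x^3 - 20x + 44 must be an integer dividing the constant term 44, i.e. one of ±{1, 2, 4, 11, 22, 44}. Evaluating: f(1) = 25, f(-1) = 63, f(2) = 12, f(-2) = 76, f(4) = 28, f(-4) = 60, f(11) = 1155, f(-11) = -1067, f(22) = 10252, f(-22) = -10164, f(44) = 84348, f(-44) = -84260; none is 0, so f has no rational root and is therefore irreducible over Q (a cubic with no linear factor over a field is irreducible). For an irreducible cubic, the Galois group is A_3 or S_3 according as the discriminant disc(f) = -4a^3 - 27b^2 = -4·(-20)^3 - 27·(44)^2 = -20272 is or is not a square in Q. Here disc(f) = -20272 is not a perfect square in Q, so the Galois group of f over Q is not contained in A_3 and must be all of S_3. The splitting field has degree |S_3| = 6 over Q, so [K : Q] = 6.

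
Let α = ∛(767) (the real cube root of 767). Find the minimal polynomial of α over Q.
m_α(x) = x^3 - 767

α satisfies α^3 = 767, so x^3 - 767 annihilates α. By the rational root test, a rational root p/q (in lowest terms) of x^3 - 767 would satisfy p^3 = 767 q^3, forcing q = 1 and p^3 = 767; but 767 is not a perfect cube, contradiction. A monic cubic over Q with no rational root is irreducible (any nontrivial factorization would include a linear factor). Hence x^3 - 767 is the minimal polynomial of α, and in particular [Q(α):Q] = 3.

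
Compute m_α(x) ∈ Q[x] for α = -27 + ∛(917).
m_α(x) = x^3 + 81x^2 + 2187x + 18766

Set β = α + 27 = ∛(917), so β^3 = 917. Then (α + 27)^3 - 917 = 0, i.e. α is a root of g(x) = (x + 27)^3 - 917 = x^3 + 81x^2 + 2187x + 18766. Since g(x) = h(x + 27) where h(x) = x^3 - 917, and h is irreducible over Q (because 917 is not a perfect cube, so h has no rational root, and a monic cubic with no rational root is irreducible), g is also irreducible (irreducibility is preserved under the substitution x → x + 27). Hence m_α(x) = x^3 + 81x^2 + 2187x + 18766.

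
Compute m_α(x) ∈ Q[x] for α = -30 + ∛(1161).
m_α(x) = x^3 + 90x^2 + 2700x + 25839

Set β = α + 30 = ∛(1161), so β^3 = 1161. Then (α + 30)^3 - 1161 = 0, i.e. α is a root of g(x) = (x + 30)^3 - 1161 = x^3 + 90x^2 + 2700x + 25839. Since g(x) = h(x + 30) where h(x) = x^3 - 1161, and h is irreducible over Q (because 1161 is not a perfect cube, so h has no rational root, and a monic cubic with no rational root is irreducible), g is also irreducible (irreducibility is preserved under the substitution x → x + 30). Hence m_α(x) = x^3 + 90x^2 + 2700x + 25839.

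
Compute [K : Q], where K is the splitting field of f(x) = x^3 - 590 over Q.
[K : Q] = 6

The roots of x^3 - 590 are ∛590, ω∛590, ω^2∛590 where ω = e^(2πi/3) is a primitive cube root of unity, so K = Q(∛590, ω). Now [Q(∛590):Q] = 3 (since 590 is not a perfect cube, x^3 - 590 is irreducible) and [Q(ω):Q] = 2. Both 2 and 3 divide [K:Q], and [K:Q] ≤ 3·2 = 6, so [K:Q] = 6. (Equivalently: Q(∛590) ⊂ R but ω ∉ R, so [K : Q(∛590)] = 2.)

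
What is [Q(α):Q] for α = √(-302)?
[Q(α):Q] = 2

[Q(α):Q] equals the degree of the minimal polynomial of α. Here α^2 = -302 and x^2 + 302 is irreducible (d = -302 is squarefree, ≠ 1, hence not a square), so deg(m_α) = 2. Thus [Q(α):Q] = 2.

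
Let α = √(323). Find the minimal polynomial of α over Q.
m_α(x) = x^2 - 323

α satisfies α^2 - 323 = 0, so x^2 - 323 annihilates α. Since d = 323 is squarefree and ≠ 1, it is not a perfect square in Q, so x^2 - 323 has no rational root and is therefore irreducible over Q (a degree-2 polynomial over a field is irreducible iff it has no root). Hence m_α(x) = x^2 - 323.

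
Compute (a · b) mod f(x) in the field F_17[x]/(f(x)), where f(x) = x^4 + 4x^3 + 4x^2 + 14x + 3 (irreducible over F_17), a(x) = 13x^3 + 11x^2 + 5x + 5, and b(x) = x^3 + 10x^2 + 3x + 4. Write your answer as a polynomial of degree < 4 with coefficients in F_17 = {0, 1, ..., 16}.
a · b ≡ 6x^3 + 10x^2 + 9x (mod f(x))

Multiply in F_17[x]: a(x)·b(x) = (13x^3 + 11x^2 + 5x + 5)·(x^3 + 10x^2 + 3x + 4) = 13x^6 + 5x^5 + x^4 + 4x^3 + 7x^2 + x + 3. This has degree ≥ 4, so divide by f(x) over F_17: 13x^6 + 5x^5 + x^4 + 4x^3 + 7x^2 + x + 3 = (13x^2 + 4x + 1)·(x^4 + 4x^3 + 4x^2 + 14x + 3) + (6x^3 + 10x^2 + 9x). Hence a·b ≡ 6x^3 + 10x^2 + 9x (mod f). (F_17[x]/(f) is a field with 17^4 = 83521 elements since f is irreducible of degree 4.)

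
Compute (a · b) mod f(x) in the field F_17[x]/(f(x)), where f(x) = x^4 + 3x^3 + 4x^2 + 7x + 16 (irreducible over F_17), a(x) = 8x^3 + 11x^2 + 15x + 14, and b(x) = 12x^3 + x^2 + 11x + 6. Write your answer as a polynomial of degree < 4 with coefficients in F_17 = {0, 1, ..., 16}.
a · b ≡ 3x^3 + 4x^2 + x + 15 (mod f(x))

Multiply in F_17[x]: a(x)·b(x) = (8x^3 + 11x^2 + 15x + 14)·(12x^3 + x^2 + 11x + 6) = 11x^6 + 4x^5 + 7x^4 + 12x^3 + 7x^2 + 6x + 16. This has degree ≥ 4, so divide by f(x) over F_17: 11x^6 + 4x^5 + 7x^4 + 12x^3 + 7x^2 + 6x + 16 = (11x^2 + 5x + 16)·(x^4 + 3x^3 + 4x^2 + 7x + 16) + (3x^3 + 4x^2 + x + 15). Hence a·b ≡ 3x^3 + 4x^2 + x + 15 (mod f). (F_17[x]/(f) is a field with 17^4 = 83521 elements since f is irreducible of degree 4.)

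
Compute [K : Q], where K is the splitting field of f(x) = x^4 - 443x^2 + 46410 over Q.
[K : Q] = 4

Solving the quadratic in x^2: x^2 = (443 ± √(443^2 - 4·46410))/2 = (443 ± √10609)/2 = (443 ± 103)/2, giving x^2 = 170 or x^2 = 273. So f(x) = (x^2 - 170)(x^2 - 273) and the roots of f are ±√170, ±√273. Hence the splitting field is K = Q(√170, √273). Since 170 and 273 are distinct squarefree integers > 1, their product 46410 is not a perfect square, so √273 ∉ Q(√170). By the tower law [K:Q] = [Q(√170,√273):Q(√170)] · [Q(√170):Q] = 2 · 2 = 4.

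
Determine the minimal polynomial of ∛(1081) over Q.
m_α(x) = x^3 - 1081

α satisfies α^3 = 1081, so x^3 - 1081 annihilates α. By the rational root test, a rational root p/q (in lowest terms) of x^3 - 1081 would satisfy p^3 = 1081 q^3, forcing q = 1 and p^3 = 1081; but 1081 is not a perfect cube, contradiction. A monic cubic over Q with no rational root is irreducible (any nontrivial factorization would include a linear factor). Hence x^3 - 1081 is the minimal polynomial of α, and in particular [Q(α):Q] = 3.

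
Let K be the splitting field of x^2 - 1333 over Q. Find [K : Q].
[K : Q] = 2

f(x) = x^2 - 1333 factors as (x - √1333)(x + √1333). The splitting field is K = Q(√1333). Since 1333 is squarefree and > 1, it is not a perfect square, so x^2 - 1333 is irreducible over Q and [Q(√1333) : Q] = 2. Hence [K : Q] = 2.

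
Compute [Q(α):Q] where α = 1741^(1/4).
[Q(α):Q] = 4

α is a root of x^4 - 1741. By Eisenstein's criterion at the prime p = 1741 (which divides the constant term 1741 but p^2 = 3031081 does not, since 1741 is squarefree), x^4 - 1741 is irreducible over Q. Hence [Q(α):Q] = 4.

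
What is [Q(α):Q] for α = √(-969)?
[Q(α):Q] = 2

[Q(α):Q] equals the degree of the minimal polynomial of α. Here α^2 = -969 and x^2 + 969 is irreducible (d = -969 is squarefree, ≠ 1, hence not a square), so deg(m_α) = 2. Thus [Q(α):Q] = 2.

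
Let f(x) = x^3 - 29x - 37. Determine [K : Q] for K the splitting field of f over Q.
[K : Q] = 6

By the rational root test, any rational root of the monic integer polynomial f(x) = x^3 - 29x - 37 must be an integer dividing the constant term -37, i.e. one of ±{1, 37}. Evaluating: f(1) = -65, f(-1) = -9, f(37) = 49543, f(-37) = -49617; none is 0, so f has no rational root and is therefore irreducible over Q (a cubic with no linear factor over a field is irreducible). For an irreducible cubic, the Galois group is A_3 or S_3 according as the discriminant disc(f) = -4a^3 - 27b^2 = -4·(-29)^3 - 27·(-37)^2 = 60593 is or is not a square in Q. Here disc(f) = 60593 is not a perfect square in Q, so the Galois group of f over Q is not contained in A_3 and must be all of S_3. The splitting field has degree |S_3| = 6 over Q, so [K : Q] = 6.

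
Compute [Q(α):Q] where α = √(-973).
[Q(α):Q] = 2

[Q(α):Q] equals the degree of the minimal polynomial of α. Here α^2 = -973 and x^2 + 973 is irreducible (d = -973 is squarefree, ≠ 1, hence not a square), so deg(m_α) = 2. Thus [Q(α):Q] = 2.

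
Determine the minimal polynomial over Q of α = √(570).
m_α(x) = x^2 - 570

α satisfies α^2 - 570 = 0, so x^2 - 570 annihilates α. Since d = 570 is squarefree and ≠ 1, it is not a perfect square in Q, so x^2 - 570 has no rational root and is therefore irreducible over Q (a degree-2 polynomial over a field is irreducible iff it has no root). Hence m_α(x) = x^2 - 570.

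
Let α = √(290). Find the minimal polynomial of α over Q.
m_α(x) = x^2 - 290

α satisfies α^2 - 290 = 0, so x^2 - 290 annihilates α. Since d = 290 is squarefree and ≠ 1, it is not a perfect square in Q, so x^2 - 290 has no rational root and is therefore irreducible over Q (a degree-2 polynomial over a field is irreducible iff it has no root). Hence m_α(x) = x^2 - 290.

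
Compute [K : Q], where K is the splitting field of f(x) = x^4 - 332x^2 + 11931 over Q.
[K : Q] = 4

Solving the quadratic in x^2: x^2 = (332 ± √(332^2 - 4·11931))/2 = (332 ± √62500)/2 = (332 ± 250)/2, giving x^2 = 41 or x^2 = 291. So f(x) = (x^2 - 41)(x^2 - 291) and the roots of f are ±√41, ±√291. Hence the splitting field is K = Q(√41, √291). Since 41 and 291 are distinct squarefree integers > 1, their product 11931 is not a perfect square, so √291 ∉ Q(√41). By the tower law [K:Q] = [Q(√41,√291):Q(√41)] · [Q(√41):Q] = 2 · 2 = 4.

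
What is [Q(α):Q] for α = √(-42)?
[Q(α):Q] = 2

[Q(α):Q] equals the degree of the minimal polynomial of α. Here α^2 = -42 and x^2 + 42 is irreducible (d = -42 is squarefree, ≠ 1, hence not a square), so deg(m_α) = 2. Thus [Q(α):Q] = 2.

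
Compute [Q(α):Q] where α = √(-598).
[Q(α):Q] = 2

[Q(α):Q] equals the degree of the minimal polynomial of α. Here α^2 = -598 and x^2 + 598 is irreducible (d = -598 is squarefree, ≠ 1, hence not a square), so deg(m_α) = 2. Thus [Q(α):Q] = 2.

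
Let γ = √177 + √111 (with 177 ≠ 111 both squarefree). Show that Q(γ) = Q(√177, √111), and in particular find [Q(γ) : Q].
[Q(γ) : Q] = 4 (equivalently, Q(γ) = Q(√177, √111))

Obviously Q(γ) ⊆ Q(√177, √111), and [Q(√177, √111):Q] = 4 (since 177, 111 are distinct squarefree integers > 1 with 19647 not a perfect square). To show equality we compute the minimal polynomial of γ. From γ = √177 + √111: γ^2 = 177 + 2√(19647) + 111 = 288 + 2√(19647), so γ^2 - 288 = 2√(19647); squaring, (γ^2 - 288)^2 = 4·19647, i.e. γ^4 - 576γ^2 + 82944 - 78588 = 0, i.e. γ^4 - 576γ^2 + 4356 = 0. So γ is a root of x^4 - 576x^2 + 4356. This polynomial is irreducible over Q: it has no rational root (each ±√177 ± √111 is irrational), and any factorization into two quadratics over Q would force √(19647) ∈ Q (pairing opposite roots) or √177, √111 ∈ Q (other pairings), all impossible. Hence [Q(γ):Q] = 4 = [Q(√177, √111):Q], so Q(γ) = Q(√177, √111).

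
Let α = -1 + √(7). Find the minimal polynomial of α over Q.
m_α(x) = x^2 + 2x - 6

From α + 1 = √(7), squaring gives (α + 1)^2 = 7, i.e. α^2 + 2α + 1 = 7, so α^2 + 2α - 6 = 0. The discriminant of x^2 + 2x - 6 is (2)^2 - 4·(-6) = 4 + 24 = 28, and 4·(7) is not a perfect square in Q since 7 is squarefree and ≠ 1. Hence x^2 + 2x - 6 is irreducible over Q and is the minimal polynomial of α.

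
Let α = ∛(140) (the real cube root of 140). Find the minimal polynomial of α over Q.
m_α(x) = x^3 - 140

α satisfies α^3 = 140, so x^3 - 140 annihilates α. By the rational root test, a rational root p/q (in lowest terms) of x^3 - 140 would satisfy p^3 = 140 q^3, forcing q = 1 and p^3 = 140; but 140 is not a perfect cube, contradiction. A monic cubic over Q with no rational root is irreducible (any nontrivial factorization would include a linear factor). Hence x^3 - 140 is the minimal polynomial of α, and in particular [Q(α):Q] = 3.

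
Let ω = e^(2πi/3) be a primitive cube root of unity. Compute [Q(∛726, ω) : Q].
[Q(∛726, ω) : Q] = 6

[Q(∛726):Q] = 3 (min poly x^3 - 726, irreducible since 726 is not a perfect cube). [Q(ω):Q] = 2 (min poly x^2 + x + 1). Since Q(∛726) ⊂ R and ω ∉ R, we have ω ∉ Q(∛726), so x^2 + x + 1 remains irreducible over Q(∛726) and [Q(∛726, ω) : Q(∛726)] = 2. By the tower law, [Q(∛726, ω) : Q] = 3 · 2 = 6. (In fact Q(∛726, ω) is the splitting field of x^3 - 726 over Q.)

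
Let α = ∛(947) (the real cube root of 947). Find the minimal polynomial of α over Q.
m_α(x) = x^3 - 947

α satisfies α^3 = 947, so x^3 - 947 annihilates α. By the rational root test, a rational root p/q (in lowest terms) of x^3 - 947 would satisfy p^3 = 947 q^3, forcing q = 1 and p^3 = 947; but 947 is not a perfect cube, contradiction. A monic cubic over Q with no rational root is irreducible (any nontrivial factorization would include a linear factor). Hence x^3 - 947 is the minimal polynomial of α, and in particular [Q(α):Q] = 3.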